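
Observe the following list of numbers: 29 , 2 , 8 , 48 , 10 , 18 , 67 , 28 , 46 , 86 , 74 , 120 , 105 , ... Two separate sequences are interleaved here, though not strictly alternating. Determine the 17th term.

Positions follow the repeating pattern ABB; grouping by letter gives 2 tracks.
Track A = 29, 48, 67, 86, 105: arithmetic, step +19.
Track B = 2, 8, 10, 18, 28, 46, 74, 120: each term equals the sum of the previous two.
Position 17 → track B, term 11 = 508.

508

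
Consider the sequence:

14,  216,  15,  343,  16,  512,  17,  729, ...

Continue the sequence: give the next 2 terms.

The terms cycle through 2 interleaved subsequences.
Stream A: 14, 15, 16, 17 (arithmetic with common difference +1).
Stream B: 216, 343, 512, 729 (the cubes 6³, 7³, 8³, …).
Term 9 comes from stream A (its 5th entry): 18.
Position 10 falls in stream B as its term 5, giving 1000.

18, 1000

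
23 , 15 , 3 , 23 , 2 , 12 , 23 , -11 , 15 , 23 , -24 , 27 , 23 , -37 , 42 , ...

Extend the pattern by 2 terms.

Split by position mod 3 into 3 tracks.
Subsequence A = 23, 23, 23, 23, 23: constant 23.
Subsequence B = 15, 2, -11, -24, -37: subtracting 13 each time.
Subsequence C = 3, 12, 15, 27, 42: each term equals the sum of the previous two.
The 16th slot belongs to subsequence A; its 6th term is 23.
Position 17 falls in subsequence B as its term 6, giving -50.

23, -50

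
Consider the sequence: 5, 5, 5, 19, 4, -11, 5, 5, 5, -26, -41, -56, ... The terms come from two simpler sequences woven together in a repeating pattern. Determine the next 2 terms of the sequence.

5, 5

The slot pattern repeats as AAABBB (period 6), so there are 2 interleaved tracks.
Track A: 5, 5, 5, 5, 5, 5. The constant sequence 5.
Track B: 19, 4, -11, -26, -41, -56. Subtracting 15 each time.
The 13th slot belongs to track A; its 7th term is 5.
Position 14 → track A, term 8 = 5.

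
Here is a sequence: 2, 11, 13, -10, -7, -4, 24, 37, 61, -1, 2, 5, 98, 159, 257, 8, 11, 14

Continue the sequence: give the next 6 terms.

416, 673, 1089, 17, 20, 23

Positions follow the repeating pattern AAABBB; grouping by letter gives 2 tracks.
Track A = 2, 11, 13, 24, 37, 61, 98, 159, 257: a Fibonacci-like recurrence a_n = a_{n-1} + a_{n-2}.
Track B = -10, -7, -4, -1, 2, 5, 8, 11, 14: linear: a_n = -13 + 3·n.
Position 19 falls in track A as its term 10, giving 416.
Position 20 falls in track A as its term 11, giving 673.
Position 21 → track A, term 12 = 1089.
Term 22 comes from track B (its 10th entry): 17.
Position 23 falls in track B as its term 11, giving 20.
Term 24 comes from track B (its 12th entry): 23.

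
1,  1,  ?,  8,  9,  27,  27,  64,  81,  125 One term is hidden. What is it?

Odd-indexed and even-indexed terms follow separate rules.
Stream A is 1, ?, 9, 27, 81, which is powers 3^0, 3^1, 3^2, ….
Stream B is 1, 8, 27, 64, 125, which is consecutive cubes n³ from n = 1.
Filling stream A at index 2 by its rule yields 3.

3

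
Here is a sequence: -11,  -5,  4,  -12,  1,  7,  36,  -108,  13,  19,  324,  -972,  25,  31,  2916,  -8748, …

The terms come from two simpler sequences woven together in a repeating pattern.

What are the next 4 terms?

37, 43, 26244, -78732

Reading positions in blocks of 4 reveals the pattern AABB — 2 tracks woven together.
Stream A is -11, -5, 1, 7, 13, 19, 25, 31, which is arithmetic, step +6.
Stream B is 4, -12, 36, -108, 324, -972, 2916, -8748, which is geometric with ratio -3.
Term 17 comes from stream A (its 9th entry): 37.
Term 18 comes from stream A (its 10th entry): 43.
The 19th slot belongs to stream B; its 9th term is 26244.
The 20th slot belongs to stream B; its 10th term is -78732.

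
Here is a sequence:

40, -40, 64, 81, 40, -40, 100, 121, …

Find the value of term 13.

The slot pattern repeats as AABB (period 4), so there are 2 interleaved tracks.
Track A: 40, -40, 40, -40. The oscillation 40·(−1)^(n+1).
Track B: 64, 81, 100, 121. Perfect squares starting at 8².
Position 13 falls in track A as its term 7, giving 40.

40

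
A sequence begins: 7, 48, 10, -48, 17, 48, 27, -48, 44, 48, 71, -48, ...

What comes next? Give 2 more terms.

Split by position mod 2 into 2 tracks.
Subsequence A: 7, 10, 17, 27, 44, 71. Each term equals the sum of the previous two.
Subsequence B: 48, -48, 48, -48, 48, -48. Oscillating between 48 and -48.
The 13th slot belongs to subsequence A; its 7th term is 115.
Term 14 comes from subsequence B (its 7th entry): 48.

115, 48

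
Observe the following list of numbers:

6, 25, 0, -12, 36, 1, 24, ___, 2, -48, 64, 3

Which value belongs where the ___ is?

Read the sequence 3 terms at a time; column i is its own pattern.
Track A = 6, -12, 24, -48: a geometric progression (common ratio -2).
Track B = 25, 36, ?, 64: perfect squares starting at 5².
Track C = 0, 1, 2, 3: linear: a_n = -1 + n.
So the missing entry in track B is 49.

49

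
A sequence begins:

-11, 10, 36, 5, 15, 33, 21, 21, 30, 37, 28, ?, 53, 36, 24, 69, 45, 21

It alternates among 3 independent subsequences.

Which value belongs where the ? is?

Taking every 3rd term gives 3 separate tracks.
Track A: -11, 5, 21, 37, 53, 69 (arithmetic, step +16).
Track B: 10, 15, 21, 28, 36, 45 (triangular numbers n(n+1)/2 for n = 4, 5, …).
Track C: 36, 33, 30, ?, 24, 21 (linear: a_n = 39 − 3·n).
The gap is track C's term 4; the rule gives 27.

27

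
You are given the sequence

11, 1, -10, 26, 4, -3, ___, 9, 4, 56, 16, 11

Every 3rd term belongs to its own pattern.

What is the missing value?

Taking every 3rd term gives 3 separate tracks.
Track A: 11, 26, ?, 56. Arithmetic, step +15.
Track B: 1, 4, 9, 16. Consecutive squares n² from n = 1.
Track C: -10, -3, 4, 11. Arithmetic with common difference +7.
The gap is track A's term 3; the rule gives 41.

41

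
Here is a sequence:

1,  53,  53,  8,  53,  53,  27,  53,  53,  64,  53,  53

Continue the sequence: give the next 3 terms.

125, 53, 53

Positions follow the repeating pattern ABB; grouping by letter gives 2 tracks.
Track A: 1, 8, 27, 64 (the cubes 1³, 2³, 3³, …).
Track B: 53, 53, 53, 53, 53, 53, 53, 53 (constant 53).
Position 13 falls in track A as its term 5, giving 125.
Term 14 comes from track B (its 9th entry): 53.
The 15th slot belongs to track B; its 10th term is 53.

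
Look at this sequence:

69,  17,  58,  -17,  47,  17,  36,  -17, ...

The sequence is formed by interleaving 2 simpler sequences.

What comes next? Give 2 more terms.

Odd-indexed and even-indexed terms follow separate rules.
Stream A: 69, 58, 47, 36. Linear: a_n = 80 − 11·n.
Stream B: 17, -17, 17, -17. Alternating ±17.
Position 9 → stream A, term 5 = 25.
Position 10 → stream B, term 5 = 17.

25, 17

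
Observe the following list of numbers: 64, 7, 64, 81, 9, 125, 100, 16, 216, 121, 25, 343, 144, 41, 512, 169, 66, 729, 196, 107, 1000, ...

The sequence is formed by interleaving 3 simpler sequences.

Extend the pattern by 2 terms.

225, 173

Split by position mod 3 into 3 tracks.
Track A: 64, 81, 100, 121, 144, 169, 196 — consecutive squares n² from n = 8.
Track B: 7, 9, 16, 25, 41, 66, 107 — each term equals the sum of the previous two.
Track C: 64, 125, 216, 343, 512, 729, 1000 — the cubes 4³, 5³, 6³, ….
Term 22 comes from track A (its 8th entry): 225.
Position 23 → track B, term 8 = 173.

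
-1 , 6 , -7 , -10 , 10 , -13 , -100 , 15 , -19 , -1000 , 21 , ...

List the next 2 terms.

Read the sequence 3 terms at a time; column i is its own pattern.
Stream A: -1, -10, -100, -1000 — geometric, ×10 each step.
Stream B: 6, 10, 15, 21 — triangular numbers n(n+1)/2 for n = 3, 4, ….
Stream C: -7, -13, -19 — linear: a_n = -1 − 6·n.
Term 12 comes from stream C (its 4th entry): -25.
Position 13 → stream A, term 5 = -10000.

-25, -10000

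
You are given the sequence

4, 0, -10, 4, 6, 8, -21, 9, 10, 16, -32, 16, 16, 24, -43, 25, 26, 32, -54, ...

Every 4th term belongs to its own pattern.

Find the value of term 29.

110

Split by position mod 4 into 4 tracks.
Subsequence A is 4, 6, 10, 16, 26, which is Fibonacci-style (each term is the sum of the two before it).
Subsequence B is 0, 8, 16, 24, 32, which is arithmetic with common difference +8.
Subsequence C is -10, -21, -32, -43, -54, which is linear: a_n = 1 − 11·n.
Subsequence D is 4, 9, 16, 25, which is consecutive squares n² from n = 2.
Position 29 falls in subsequence A as its term 8, giving 110.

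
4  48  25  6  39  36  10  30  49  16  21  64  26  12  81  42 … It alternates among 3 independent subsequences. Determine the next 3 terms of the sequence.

Taking every 3rd term gives 3 separate tracks.
Stream A: 4, 6, 10, 16, 26, 42. Each term equals the sum of the previous two.
Stream B: 48, 39, 30, 21, 12. Arithmetic with common difference −9.
Stream C: 25, 36, 49, 64, 81. The squares 5², 6², 7², ….
Position 17 → stream B, term 6 = 3.
Position 18 → stream C, term 6 = 100.
Position 19 → stream A, term 7 = 68.

3, 100, 68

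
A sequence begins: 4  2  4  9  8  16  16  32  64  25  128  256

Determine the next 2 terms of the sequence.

Reading positions in blocks of 3 reveals the pattern ABB — 2 tracks woven together.
Stream A is 4, 9, 16, 25, which is perfect squares starting at 2².
Stream B is 2, 4, 8, 16, 32, 64, 128, 256, which is powers 2^1, 2^2, 2^3, ….
Position 13 falls in stream A as its term 5, giving 36.
Position 14 falls in stream B as its term 9, giving 512.

36, 512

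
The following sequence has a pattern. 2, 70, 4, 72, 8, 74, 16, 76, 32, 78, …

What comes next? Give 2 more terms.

Positions 1, 3, 5, … form one subsequence and positions 2, 4, 6, … form another.
Track A = 2, 4, 8, 16, 32: powers 2^1, 2^2, 2^3, ….
Track B = 70, 72, 74, 76, 78: linear: a_n = 68 + 2·n.
Term 11 comes from track A (its 6th entry): 64.
Position 12 → track B, term 6 = 80.

64, 80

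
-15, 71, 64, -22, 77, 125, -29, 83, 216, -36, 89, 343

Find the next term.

Split by position mod 3: positions 1, 4, 7, … form one track, and each other residue class forms its own.
Track A: -15, -22, -29, -36 — linear: a_n = -8 − 7·n.
Track B: 71, 77, 83, 89 — linear: a_n = 65 + 6·n.
Track C: 64, 125, 216, 343 — perfect cubes starting at 4³.
The 13th slot belongs to track A; its 5th term is -43.

-43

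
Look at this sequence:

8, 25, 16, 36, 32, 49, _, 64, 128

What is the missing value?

Split by position mod 2 into 2 tracks.
Track A: 8, 16, 32, ?, 128 (powers of 2).
Track B: 25, 36, 49, 64 (the squares 5², 6², 7², …).
So the missing entry in track A is 64.

64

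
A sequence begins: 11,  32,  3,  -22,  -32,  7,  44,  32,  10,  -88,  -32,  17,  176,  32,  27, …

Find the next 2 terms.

Read the sequence 3 terms at a time; column i is its own pattern.
Subsequence A = 11, -22, 44, -88, 176: geometric, ×-2 each step.
Subsequence B = 32, -32, 32, -32, 32: oscillating between 32 and -32.
Subsequence C = 3, 7, 10, 17, 27: a Fibonacci-like recurrence a_n = a_{n-1} + a_{n-2}.
Position 16 falls in subsequence A as its term 6, giving -352.
Position 17 → subsequence B, term 6 = -32.

-352, -32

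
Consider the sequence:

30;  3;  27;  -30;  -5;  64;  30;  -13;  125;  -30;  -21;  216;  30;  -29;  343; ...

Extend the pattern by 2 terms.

-30, -37

The terms cycle through 3 interleaved subsequences.
Stream A: 30, -30, 30, -30, 30 — alternating ±30.
Stream B: 3, -5, -13, -21, -29 — arithmetic, step −8.
Stream C: 27, 64, 125, 216, 343 — the cubes 3³, 4³, 5³, ….
Term 16 comes from stream A (its 6th entry): -30.
Term 17 comes from stream B (its 6th entry): -37.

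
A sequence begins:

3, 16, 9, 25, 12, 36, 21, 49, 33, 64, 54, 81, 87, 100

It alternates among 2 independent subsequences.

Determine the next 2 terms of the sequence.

141, 121

Split by position mod 2 into 2 tracks.
Stream A: 3, 9, 12, 21, 33, 54, 87 — each term equals the sum of the previous two.
Stream B: 16, 25, 36, 49, 64, 81, 100 — the squares 4², 5², 6², ….
Position 15 falls in stream A as its term 8, giving 141.
Position 16 → stream B, term 8 = 121.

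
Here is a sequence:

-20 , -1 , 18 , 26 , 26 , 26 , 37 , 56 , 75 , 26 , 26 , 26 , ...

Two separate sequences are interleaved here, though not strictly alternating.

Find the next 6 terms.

94, 113, 132, 26, 26, 26

The slot pattern repeats as AAABBB (period 6), so there are 2 interleaved tracks.
Track A is -20, -1, 18, 37, 56, 75, which is arithmetic, step +19.
Track B is 26, 26, 26, 26, 26, 26, which is always 26.
Term 13 comes from track A (its 7th entry): 94.
Position 14 → track A, term 8 = 113.
Position 15 → track A, term 9 = 132.
Position 16 → track B, term 7 = 26.
The 17th slot belongs to track B; its 8th term is 26.
Term 18 comes from track B (its 9th entry): 26.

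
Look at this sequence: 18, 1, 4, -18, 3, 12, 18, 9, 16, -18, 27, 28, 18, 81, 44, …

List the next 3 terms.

-18, 243, 72

Taking every 3rd term gives 3 separate tracks.
Track A: 18, -18, 18, -18, 18 (the oscillation 18·(−1)^(n+1)).
Track B: 1, 3, 9, 27, 81 (successive powers of 3).
Track C: 4, 12, 16, 28, 44 (Fibonacci-style (each term is the sum of the two before it)).
Term 16 comes from track A (its 6th entry): -18.
The 17th slot belongs to track B; its 6th term is 243.
Position 18 falls in track C as its term 6, giving 72.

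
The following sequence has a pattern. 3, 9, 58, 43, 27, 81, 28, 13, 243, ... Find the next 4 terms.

729, -2, -17, 2187

Positions follow the repeating pattern AABB; grouping by letter gives 2 tracks.
Stream A = 3, 9, 27, 81, 243: successive powers of 3.
Stream B = 58, 43, 28, 13: arithmetic, step −15.
Term 10 comes from stream A (its 6th entry): 729.
Position 11 falls in stream B as its term 5, giving -2.
The 12th slot belongs to stream B; its 6th term is -17.
Position 13 → stream A, term 7 = 2187.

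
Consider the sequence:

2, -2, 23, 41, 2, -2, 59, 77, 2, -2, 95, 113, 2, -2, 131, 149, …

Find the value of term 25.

The slot pattern repeats as AABB (period 4), so there are 2 interleaved tracks.
Track A = 2, -2, 2, -2, 2, -2, 2, -2: the oscillation 2·(−1)^(n+1).
Track B = 23, 41, 59, 77, 95, 113, 131, 149: arithmetic with common difference +18.
Term 25 comes from track A (its 13th entry): 2.

2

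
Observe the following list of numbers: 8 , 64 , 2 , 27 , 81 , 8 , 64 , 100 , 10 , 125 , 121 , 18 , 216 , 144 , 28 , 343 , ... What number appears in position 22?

729

Split by position mod 3 into 3 tracks.
Stream A: 8, 27, 64, 125, 216, 343. The cubes 2³, 3³, 4³, ….
Stream B: 64, 81, 100, 121, 144. Consecutive squares n² from n = 8.
Stream C: 2, 8, 10, 18, 28. Fibonacci-style (each term is the sum of the two before it).
Position 22 → stream A, term 8 = 729.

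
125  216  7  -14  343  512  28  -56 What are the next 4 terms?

729, 1000, 112, -224

The slot pattern repeats as AABB (period 4), so there are 2 interleaved tracks.
Subsequence A: 125, 216, 343, 512 — consecutive cubes n³ from n = 5.
Subsequence B: 7, -14, 28, -56 — geometric, ×-2 each step.
Position 9 → subsequence A, term 5 = 729.
Position 10 falls in subsequence A as its term 6, giving 1000.
Term 11 comes from subsequence B (its 5th entry): 112.
Position 12 → subsequence B, term 6 = -224.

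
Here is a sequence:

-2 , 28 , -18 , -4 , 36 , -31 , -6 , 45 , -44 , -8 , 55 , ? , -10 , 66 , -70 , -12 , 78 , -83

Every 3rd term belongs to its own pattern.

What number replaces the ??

Read the sequence 3 terms at a time; column i is its own pattern.
Track A is -2, -4, -6, -8, -10, -12, which is arithmetic with common difference −2.
Track B is 28, 36, 45, 55, 66, 78, which is the triangular numbers T_7, T_8, ….
Track C is -18, -31, -44, ?, -70, -83, which is linear: a_n = -5 − 13·n.
The gap is track C's term 4; the rule gives -57.

-57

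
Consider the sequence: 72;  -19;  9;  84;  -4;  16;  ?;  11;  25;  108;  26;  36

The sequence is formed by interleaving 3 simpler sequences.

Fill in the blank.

96

Read the sequence 3 terms at a time; column i is its own pattern.
Track A: 72, 84, ?, 108 (linear: a_n = 60 + 12·n).
Track B: -19, -4, 11, 26 (arithmetic with common difference +15).
Track C: 9, 16, 25, 36 (perfect squares starting at 3²).
So the missing entry in track A is 96.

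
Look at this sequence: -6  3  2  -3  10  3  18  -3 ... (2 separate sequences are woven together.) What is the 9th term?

The terms cycle through 2 interleaved subsequences.
Subsequence A = -6, 2, 10, 18: linear: a_n = -14 + 8·n.
Subsequence B = 3, -3, 3, -3: alternating ±3.
The 9th slot belongs to subsequence A; its 5th term is 26.

26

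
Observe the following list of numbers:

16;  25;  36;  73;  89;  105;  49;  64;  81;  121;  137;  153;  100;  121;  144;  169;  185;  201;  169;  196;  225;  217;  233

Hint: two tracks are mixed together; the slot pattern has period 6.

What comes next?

249

Reading positions in blocks of 6 reveals the pattern AAABBB — 2 tracks woven together.
Track A: 16, 25, 36, 49, 64, 81, 100, 121, 144, 169, 196, 225. The squares 4², 5², 6², ….
Track B: 73, 89, 105, 121, 137, 153, 169, 185, 201, 217, 233. Linear: a_n = 57 + 16·n.
Term 24 comes from track B (its 12th entry): 249.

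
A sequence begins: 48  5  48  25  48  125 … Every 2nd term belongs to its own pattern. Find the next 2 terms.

Split by position mod 2 into 2 tracks.
Track A: 48, 48, 48 (always 48).
Track B: 5, 25, 125 (successive powers of 5).
The 7th slot belongs to track A; its 4th term is 48.
Term 8 comes from track B (its 4th entry): 625.

48, 625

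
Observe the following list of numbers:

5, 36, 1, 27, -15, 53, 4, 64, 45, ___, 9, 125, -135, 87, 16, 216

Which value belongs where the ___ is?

Read the sequence 4 terms at a time; column i is its own pattern.
Track A is 5, -15, 45, -135, which is geometric, ×-3 each step.
Track B is 36, 53, ?, 87, which is linear: a_n = 19 + 17·n.
Track C is 1, 4, 9, 16, which is consecutive squares n² from n = 1.
Track D is 27, 64, 125, 216, which is perfect cubes starting at 3³.
The gap is track B's term 3; the rule gives 70.

70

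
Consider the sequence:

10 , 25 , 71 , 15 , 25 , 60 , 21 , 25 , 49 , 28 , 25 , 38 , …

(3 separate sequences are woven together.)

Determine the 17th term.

25

The terms cycle through 3 interleaved subsequences.
Track A is 10, 15, 21, 28, which is triangular numbers starting at T_4.
Track B is 25, 25, 25, 25, which is constant 25.
Track C is 71, 60, 49, 38, which is linear: a_n = 82 − 11·n.
Position 17 falls in track B as its term 6, giving 25.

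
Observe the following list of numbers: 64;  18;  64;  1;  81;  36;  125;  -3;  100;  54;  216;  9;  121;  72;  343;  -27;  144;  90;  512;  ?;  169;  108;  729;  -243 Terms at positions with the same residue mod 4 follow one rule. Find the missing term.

81

Read the sequence 4 terms at a time; column i is its own pattern.
Subsequence A: 64, 81, 100, 121, 144, 169. The squares 8², 9², 10², ….
Subsequence B: 18, 36, 54, 72, 90, 108. Arithmetic, step +18.
Subsequence C: 64, 125, 216, 343, 512, 729. Consecutive cubes n³ from n = 4.
Subsequence D: 1, -3, 9, -27, ?, -243. Geometric, ×-3 each step.
Subsequence D's pattern makes the blank 81.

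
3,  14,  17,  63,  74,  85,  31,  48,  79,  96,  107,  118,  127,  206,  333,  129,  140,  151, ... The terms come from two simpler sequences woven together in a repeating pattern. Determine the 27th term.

The slot pattern repeats as AAABBB (period 6), so there are 2 interleaved tracks.
Stream A is 3, 14, 17, 31, 48, 79, 127, 206, 333, which is Fibonacci-style (each term is the sum of the two before it).
Stream B is 63, 74, 85, 96, 107, 118, 129, 140, 151, which is arithmetic with common difference +11.
Term 27 comes from stream A (its 15th entry): 5977.

5977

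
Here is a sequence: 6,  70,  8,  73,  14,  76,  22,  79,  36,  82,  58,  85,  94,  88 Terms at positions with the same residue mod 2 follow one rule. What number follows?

Taking every 2nd term gives 2 separate tracks.
Stream A: 6, 8, 14, 22, 36, 58, 94 (each term equals the sum of the previous two).
Stream B: 70, 73, 76, 79, 82, 85, 88 (arithmetic with common difference +3).
Term 15 comes from stream A (its 8th entry): 152.

152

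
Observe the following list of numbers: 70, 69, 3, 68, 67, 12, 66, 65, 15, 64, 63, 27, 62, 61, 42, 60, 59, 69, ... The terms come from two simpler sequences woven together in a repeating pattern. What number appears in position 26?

Positions follow the repeating pattern AAB; grouping by letter gives 2 tracks.
Stream A: 70, 69, 68, 67, 66, 65, 64, 63, 62, 61, 60, 59. Subtracting 1 each time.
Stream B: 3, 12, 15, 27, 42, 69. Fibonacci-style (each term is the sum of the two before it).
Term 26 comes from stream A (its 18th entry): 53.

53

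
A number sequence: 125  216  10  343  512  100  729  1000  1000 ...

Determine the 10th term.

1331

The slot pattern repeats as AAB (period 3), so there are 2 interleaved tracks.
Track A = 125, 216, 343, 512, 729, 1000: perfect cubes starting at 5³.
Track B = 10, 100, 1000: powers 10^1, 10^2, 10^3, ….
Position 10 → track A, term 7 = 1331.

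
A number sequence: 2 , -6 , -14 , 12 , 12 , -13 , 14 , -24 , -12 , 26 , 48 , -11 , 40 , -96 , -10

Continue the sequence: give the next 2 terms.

Taking every 3rd term gives 3 separate tracks.
Track A: 2, 12, 14, 26, 40 (a Fibonacci-like recurrence a_n = a_{n-1} + a_{n-2}).
Track B: -6, 12, -24, 48, -96 (geometric with ratio -2).
Track C: -14, -13, -12, -11, -10 (adding 1 each time).
Term 16 comes from track A (its 6th entry): 66.
Position 17 falls in track B as its term 6, giving 192.

66, 192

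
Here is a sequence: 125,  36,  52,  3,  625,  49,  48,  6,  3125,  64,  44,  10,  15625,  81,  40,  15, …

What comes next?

The terms cycle through 4 interleaved subsequences.
Track A: 125, 625, 3125, 15625 — powers of 5.
Track B: 36, 49, 64, 81 — the squares 6², 7², 8², ….
Track C: 52, 48, 44, 40 — arithmetic, step −4.
Track D: 3, 6, 10, 15 — the triangular numbers T_2, T_3, ….
The 17th slot belongs to track A; its 5th term is 78125.

78125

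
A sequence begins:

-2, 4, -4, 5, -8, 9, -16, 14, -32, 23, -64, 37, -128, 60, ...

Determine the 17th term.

The terms cycle through 2 interleaved subsequences.
Track A: -2, -4, -8, -16, -32, -64, -128 — a geometric progression (common ratio 2).
Track B: 4, 5, 9, 14, 23, 37, 60 — a Fibonacci-like recurrence a_n = a_{n-1} + a_{n-2}.
The 17th slot belongs to track A; its 9th term is -512.

-512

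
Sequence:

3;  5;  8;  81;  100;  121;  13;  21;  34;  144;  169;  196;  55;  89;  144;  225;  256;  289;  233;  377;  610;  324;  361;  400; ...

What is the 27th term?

2584

Positions follow the repeating pattern AAABBB; grouping by letter gives 2 tracks.
Track A: 3, 5, 8, 13, 21, 34, 55, 89, 144, 233, 377, 610 — each term equals the sum of the previous two.
Track B: 81, 100, 121, 144, 169, 196, 225, 256, 289, 324, 361, 400 — perfect squares starting at 9².
The 27th slot belongs to track A; its 15th term is 2584.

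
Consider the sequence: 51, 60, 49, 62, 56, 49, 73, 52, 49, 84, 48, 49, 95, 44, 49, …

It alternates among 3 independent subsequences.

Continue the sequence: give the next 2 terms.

106, 40

The terms cycle through 3 interleaved subsequences.
Stream A: 51, 62, 73, 84, 95 — arithmetic, step +11.
Stream B: 60, 56, 52, 48, 44 — linear: a_n = 64 − 4·n.
Stream C: 49, 49, 49, 49, 49 — always 49.
Position 16 → stream A, term 6 = 106.
Term 17 comes from stream B (its 6th entry): 40.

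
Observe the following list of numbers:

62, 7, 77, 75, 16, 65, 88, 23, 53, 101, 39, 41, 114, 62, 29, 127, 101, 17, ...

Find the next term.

140

Taking every 3rd term gives 3 separate tracks.
Stream A = 62, 75, 88, 101, 114, 127: arithmetic, step +13.
Stream B = 7, 16, 23, 39, 62, 101: Fibonacci-style (each term is the sum of the two before it).
Stream C = 77, 65, 53, 41, 29, 17: linear: a_n = 89 − 12·n.
Position 19 → stream A, term 7 = 140.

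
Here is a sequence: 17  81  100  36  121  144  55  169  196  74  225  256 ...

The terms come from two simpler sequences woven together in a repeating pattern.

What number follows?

The slot pattern repeats as ABB (period 3), so there are 2 interleaved tracks.
Subsequence A: 17, 36, 55, 74 (linear: a_n = -2 + 19·n).
Subsequence B: 81, 100, 121, 144, 169, 196, 225, 256 (perfect squares starting at 9²).
Position 13 falls in subsequence A as its term 5, giving 93.

93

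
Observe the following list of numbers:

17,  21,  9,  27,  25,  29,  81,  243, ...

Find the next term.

Reading positions in blocks of 4 reveals the pattern AABB — 2 tracks woven together.
Stream A = 17, 21, 25, 29: linear: a_n = 13 + 4·n.
Stream B = 9, 27, 81, 243: a geometric progression (common ratio 3).
Term 9 comes from stream A (its 5th entry): 33.

33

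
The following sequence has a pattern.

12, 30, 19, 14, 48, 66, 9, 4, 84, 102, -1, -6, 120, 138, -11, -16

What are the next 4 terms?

Reading positions in blocks of 4 reveals the pattern AABB — 2 tracks woven together.
Stream A: 12, 30, 48, 66, 84, 102, 120, 138. Arithmetic, step +18.
Stream B: 19, 14, 9, 4, -1, -6, -11, -16. Arithmetic with common difference −5.
Position 17 → stream A, term 9 = 156.
The 18th slot belongs to stream A; its 10th term is 174.
Position 19 → stream B, term 9 = -21.
Position 20 falls in stream B as its term 10, giving -26.

156, 174, -21, -26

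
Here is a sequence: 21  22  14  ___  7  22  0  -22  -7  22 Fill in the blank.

Taking every 2nd term gives 2 separate tracks.
Subsequence A is 21, 14, 7, 0, -7, which is linear: a_n = 28 − 7·n.
Subsequence B is 22, ?, 22, -22, 22, which is alternating ±22.
So the missing entry in subsequence B is -22.

-22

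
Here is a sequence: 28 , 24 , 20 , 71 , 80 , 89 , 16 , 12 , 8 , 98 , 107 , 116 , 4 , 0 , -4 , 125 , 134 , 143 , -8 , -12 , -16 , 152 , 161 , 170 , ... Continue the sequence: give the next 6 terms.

Positions follow the repeating pattern AAABBB; grouping by letter gives 2 tracks.
Track A: 28, 24, 20, 16, 12, 8, 4, 0, -4, -8, -12, -16 — arithmetic with common difference −4.
Track B: 71, 80, 89, 98, 107, 116, 125, 134, 143, 152, 161, 170 — linear: a_n = 62 + 9·n.
The 25th slot belongs to track A; its 13th term is -20.
Position 26 → track A, term 14 = -24.
Position 27 → track A, term 15 = -28.
Term 28 comes from track B (its 13th entry): 179.
Position 29 falls in track B as its term 14, giving 188.
Term 30 comes from track B (its 15th entry): 197.

-20, -24, -28, 179, 188, 197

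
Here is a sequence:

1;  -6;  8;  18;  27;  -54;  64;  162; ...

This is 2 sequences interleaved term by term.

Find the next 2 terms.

125, -486

Odd-indexed and even-indexed terms follow separate rules.
Subsequence A: 1, 8, 27, 64. The cubes 1³, 2³, 3³, ….
Subsequence B: -6, 18, -54, 162. A geometric progression (common ratio -3).
The 9th slot belongs to subsequence A; its 5th term is 125.
Position 10 falls in subsequence B as its term 5, giving -486.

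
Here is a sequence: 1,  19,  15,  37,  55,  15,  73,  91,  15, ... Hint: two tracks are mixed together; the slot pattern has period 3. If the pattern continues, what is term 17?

The slot pattern repeats as AAB (period 3), so there are 2 interleaved tracks.
Track A is 1, 19, 37, 55, 73, 91, which is linear: a_n = -17 + 18·n.
Track B is 15, 15, 15, which is always 15.
Term 17 comes from track A (its 12th entry): 199.

199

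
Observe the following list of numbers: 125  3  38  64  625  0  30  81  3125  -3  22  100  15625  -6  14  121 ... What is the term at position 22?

-12

Read the sequence 4 terms at a time; column i is its own pattern.
Subsequence A = 125, 625, 3125, 15625: powers 5^3, 5^4, 5^5, ….
Subsequence B = 3, 0, -3, -6: subtracting 3 each time.
Subsequence C = 38, 30, 22, 14: subtracting 8 each time.
Subsequence D = 64, 81, 100, 121: perfect squares starting at 8².
Position 22 → subsequence B, term 6 = -12.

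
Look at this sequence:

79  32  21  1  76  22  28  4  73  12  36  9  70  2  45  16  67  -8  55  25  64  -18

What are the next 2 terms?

66, 36

Taking every 4th term gives 4 separate tracks.
Track A: 79, 76, 73, 70, 67, 64. Arithmetic with common difference −3.
Track B: 32, 22, 12, 2, -8, -18. Subtracting 10 each time.
Track C: 21, 28, 36, 45, 55. The triangular numbers T_6, T_7, ….
Track D: 1, 4, 9, 16, 25. Perfect squares starting at 1².
The 23rd slot belongs to track C; its 6th term is 66.
Position 24 falls in track D as its term 6, giving 36.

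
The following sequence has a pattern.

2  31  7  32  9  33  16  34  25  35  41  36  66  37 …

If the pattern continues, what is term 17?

Odd-indexed and even-indexed terms follow separate rules.
Track A = 2, 7, 9, 16, 25, 41, 66: Fibonacci-style (each term is the sum of the two before it).
Track B = 31, 32, 33, 34, 35, 36, 37: arithmetic, step +1.
The 17th slot belongs to track A; its 9th term is 173.

173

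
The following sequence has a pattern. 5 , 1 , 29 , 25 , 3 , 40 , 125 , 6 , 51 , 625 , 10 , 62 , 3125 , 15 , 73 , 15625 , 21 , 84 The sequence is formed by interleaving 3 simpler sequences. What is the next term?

Read the sequence 3 terms at a time; column i is its own pattern.
Track A: 5, 25, 125, 625, 3125, 15625 — successive powers of 5.
Track B: 1, 3, 6, 10, 15, 21 — the triangular numbers T_1, T_2, ….
Track C: 29, 40, 51, 62, 73, 84 — arithmetic with common difference +11.
Position 19 → track A, term 7 = 78125.

78125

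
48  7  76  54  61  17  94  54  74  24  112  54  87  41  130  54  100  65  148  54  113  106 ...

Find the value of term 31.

202

Split by position mod 4: positions 1, 5, 9, … form one track, and each other residue class forms its own.
Subsequence A = 48, 61, 74, 87, 100, 113: linear: a_n = 35 + 13·n.
Subsequence B = 7, 17, 24, 41, 65, 106: Fibonacci-style (each term is the sum of the two before it).
Subsequence C = 76, 94, 112, 130, 148: linear: a_n = 58 + 18·n.
Subsequence D = 54, 54, 54, 54, 54: always 54.
The 31st slot belongs to subsequence C; its 8th term is 202.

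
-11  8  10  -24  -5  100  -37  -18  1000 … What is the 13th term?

The terms cycle through 3 interleaved subsequences.
Track A: -11, -24, -37. Linear: a_n = 2 − 13·n.
Track B: 8, -5, -18. Arithmetic with common difference −13.
Track C: 10, 100, 1000. Multiplying by 10 each time.
Term 13 comes from track A (its 5th entry): -63.

-63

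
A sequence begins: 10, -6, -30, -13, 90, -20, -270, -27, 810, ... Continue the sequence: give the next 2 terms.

Taking every 2nd term gives 2 separate tracks.
Track A: 10, -30, 90, -270, 810 — geometric with ratio -3.
Track B: -6, -13, -20, -27 — linear: a_n = 1 − 7·n.
Term 10 comes from track B (its 5th entry): -34.
The 11th slot belongs to track A; its 6th term is -2430.

-34, -2430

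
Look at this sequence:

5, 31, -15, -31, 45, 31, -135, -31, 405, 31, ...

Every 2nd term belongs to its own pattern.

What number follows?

Positions 1, 3, 5, … form one subsequence and positions 2, 4, 6, … form another.
Track A: 5, -15, 45, -135, 405. Multiplying by -3 each time.
Track B: 31, -31, 31, -31, 31. Oscillating between 31 and -31.
Term 11 comes from track A (its 6th entry): -1215.

-1215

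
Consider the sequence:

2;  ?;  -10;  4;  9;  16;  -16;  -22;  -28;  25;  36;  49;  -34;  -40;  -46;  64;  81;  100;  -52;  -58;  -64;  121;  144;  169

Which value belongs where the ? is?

-4

Reading positions in blocks of 6 reveals the pattern AAABBB — 2 tracks woven together.
Subsequence A = 2, ?, -10, -16, -22, -28, -34, -40, -46, -52, -58, -64: arithmetic with common difference −6.
Subsequence B = 4, 9, 16, 25, 36, 49, 64, 81, 100, 121, 144, 169: perfect squares starting at 2².
Subsequence A's pattern makes the blank -4.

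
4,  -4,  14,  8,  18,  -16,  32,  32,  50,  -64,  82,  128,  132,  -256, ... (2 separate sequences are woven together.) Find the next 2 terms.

Taking every 2nd term gives 2 separate tracks.
Stream A: 4, 14, 18, 32, 50, 82, 132 — Fibonacci-style (each term is the sum of the two before it).
Stream B: -4, 8, -16, 32, -64, 128, -256 — a geometric progression (common ratio -2).
Position 15 → stream A, term 8 = 214.
Position 16 falls in stream B as its term 8, giving 512.

214, 512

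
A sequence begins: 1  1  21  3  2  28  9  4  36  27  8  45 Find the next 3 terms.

The terms cycle through 3 interleaved subsequences.
Track A is 1, 3, 9, 27, which is geometric with ratio 3.
Track B is 1, 2, 4, 8, which is powers of 2.
Track C is 21, 28, 36, 45, which is the triangular numbers T_6, T_7, ….
The 13th slot belongs to track A; its 5th term is 81.
Position 14 falls in track B as its term 5, giving 16.
Position 15 falls in track C as its term 5, giving 55.

81, 16, 55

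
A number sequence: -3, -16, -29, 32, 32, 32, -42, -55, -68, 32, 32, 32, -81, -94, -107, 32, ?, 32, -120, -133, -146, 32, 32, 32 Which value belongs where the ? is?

32

Positions follow the repeating pattern AAABBB; grouping by letter gives 2 tracks.
Track A: -3, -16, -29, -42, -55, -68, -81, -94, -107, -120, -133, -146 — subtracting 13 each time.
Track B: 32, 32, 32, 32, 32, 32, 32, ?, 32, 32, 32, 32 — constant 32.
The gap is track B's term 8; the rule gives 32.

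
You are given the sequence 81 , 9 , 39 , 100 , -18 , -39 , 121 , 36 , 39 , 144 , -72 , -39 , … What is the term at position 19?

Split by position mod 3: positions 1, 4, 7, … form one track, and each other residue class forms its own.
Track A = 81, 100, 121, 144: the squares 9², 10², 11², ….
Track B = 9, -18, 36, -72: a geometric progression (common ratio -2).
Track C = 39, -39, 39, -39: alternating ±39.
The 19th slot belongs to track A; its 7th term is 225.

225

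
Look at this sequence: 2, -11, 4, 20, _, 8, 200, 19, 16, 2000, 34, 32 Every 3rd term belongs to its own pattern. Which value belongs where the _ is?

4

Split by position mod 3: positions 1, 4, 7, … form one track, and each other residue class forms its own.
Subsequence A: 2, 20, 200, 2000 — multiplying by 10 each time.
Subsequence B: -11, ?, 19, 34 — adding 15 each time.
Subsequence C: 4, 8, 16, 32 — powers 2^2, 2^3, 2^4, ….
Filling subsequence B at index 2 by its rule yields 4.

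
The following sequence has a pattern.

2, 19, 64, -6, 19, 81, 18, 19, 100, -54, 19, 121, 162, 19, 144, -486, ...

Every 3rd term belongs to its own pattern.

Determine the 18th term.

Split by position mod 3 into 3 tracks.
Track A = 2, -6, 18, -54, 162, -486: geometric with ratio -3.
Track B = 19, 19, 19, 19, 19: constant 19.
Track C = 64, 81, 100, 121, 144: the squares 8², 9², 10², ….
The 18th slot belongs to track C; its 6th term is 169.

169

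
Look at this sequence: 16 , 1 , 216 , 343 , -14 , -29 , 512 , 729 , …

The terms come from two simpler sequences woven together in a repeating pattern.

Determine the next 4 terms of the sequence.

-44, -59, 1000, 1331

Positions follow the repeating pattern AABB; grouping by letter gives 2 tracks.
Track A: 16, 1, -14, -29 (subtracting 15 each time).
Track B: 216, 343, 512, 729 (consecutive cubes n³ from n = 6).
The 9th slot belongs to track A; its 5th term is -44.
Position 10 → track A, term 6 = -59.
Position 11 falls in track B as its term 5, giving 1000.
Position 12 → track B, term 6 = 1331.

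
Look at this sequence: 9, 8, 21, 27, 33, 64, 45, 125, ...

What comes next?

Odd-indexed and even-indexed terms follow separate rules.
Stream A is 9, 21, 33, 45, which is arithmetic with common difference +12.
Stream B is 8, 27, 64, 125, which is consecutive cubes n³ from n = 2.
Position 9 → stream A, term 5 = 57.

57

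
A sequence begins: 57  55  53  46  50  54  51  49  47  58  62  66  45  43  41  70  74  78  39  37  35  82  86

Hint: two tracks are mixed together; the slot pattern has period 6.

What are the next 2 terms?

90, 33

The slot pattern repeats as AAABBB (period 6), so there are 2 interleaved tracks.
Stream A is 57, 55, 53, 51, 49, 47, 45, 43, 41, 39, 37, 35, which is linear: a_n = 59 − 2·n.
Stream B is 46, 50, 54, 58, 62, 66, 70, 74, 78, 82, 86, which is arithmetic, step +4.
Term 24 comes from stream B (its 12th entry): 90.
The 25th slot belongs to stream A; its 13th term is 33.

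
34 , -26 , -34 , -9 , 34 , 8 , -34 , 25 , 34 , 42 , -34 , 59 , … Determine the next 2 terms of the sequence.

Taking every 2nd term gives 2 separate tracks.
Stream A is 34, -34, 34, -34, 34, -34, which is the oscillation 34·(−1)^(n+1).
Stream B is -26, -9, 8, 25, 42, 59, which is adding 17 each time.
The 13th slot belongs to stream A; its 7th term is 34.
The 14th slot belongs to stream B; its 7th term is 76.

34, 76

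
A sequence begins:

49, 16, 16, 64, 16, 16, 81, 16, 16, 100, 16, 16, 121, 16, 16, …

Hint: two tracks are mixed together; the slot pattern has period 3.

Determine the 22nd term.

The slot pattern repeats as ABB (period 3), so there are 2 interleaved tracks.
Track A: 49, 64, 81, 100, 121 — consecutive squares n² from n = 7.
Track B: 16, 16, 16, 16, 16, 16, 16, 16, 16, 16 — the constant sequence 16.
Term 22 comes from track A (its 8th entry): 196.

196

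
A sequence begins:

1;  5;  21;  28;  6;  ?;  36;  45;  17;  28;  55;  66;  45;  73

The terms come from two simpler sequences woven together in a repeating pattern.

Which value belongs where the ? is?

Reading positions in blocks of 4 reveals the pattern AABB — 2 tracks woven together.
Subsequence A: 1, 5, 6, ?, 17, 28, 45, 73. Each term equals the sum of the previous two.
Subsequence B: 21, 28, 36, 45, 55, 66. Triangular numbers n(n+1)/2 for n = 6, 7, ….
So the missing entry in subsequence A is 11.

11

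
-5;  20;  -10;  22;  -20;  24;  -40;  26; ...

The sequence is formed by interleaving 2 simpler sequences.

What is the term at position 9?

The terms cycle through 2 interleaved subsequences.
Stream A: -5, -10, -20, -40 — geometric, ×2 each step.
Stream B: 20, 22, 24, 26 — arithmetic with common difference +2.
Position 9 → stream A, term 5 = -80.

-80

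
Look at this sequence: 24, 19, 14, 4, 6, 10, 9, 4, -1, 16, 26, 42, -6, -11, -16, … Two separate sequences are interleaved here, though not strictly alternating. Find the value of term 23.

466

Reading positions in blocks of 6 reveals the pattern AAABBB — 2 tracks woven together.
Stream A: 24, 19, 14, 9, 4, -1, -6, -11, -16 — arithmetic with common difference −5.
Stream B: 4, 6, 10, 16, 26, 42 — Fibonacci-style (each term is the sum of the two before it).
Position 23 falls in stream B as its term 11, giving 466.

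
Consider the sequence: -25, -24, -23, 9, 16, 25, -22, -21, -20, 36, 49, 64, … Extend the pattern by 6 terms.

Positions follow the repeating pattern AAABBB; grouping by letter gives 2 tracks.
Stream A is -25, -24, -23, -22, -21, -20, which is arithmetic, step +1.
Stream B is 9, 16, 25, 36, 49, 64, which is the squares 3², 4², 5², ….
The 13th slot belongs to stream A; its 7th term is -19.
Term 14 comes from stream A (its 8th entry): -18.
The 15th slot belongs to stream A; its 9th term is -17.
The 16th slot belongs to stream B; its 7th term is 81.
The 17th slot belongs to stream B; its 8th term is 100.
Position 18 falls in stream B as its term 9, giving 121.

-19, -18, -17, 81, 100, 121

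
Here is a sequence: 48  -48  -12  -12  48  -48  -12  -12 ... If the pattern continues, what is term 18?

Positions follow the repeating pattern AABB; grouping by letter gives 2 tracks.
Track A: 48, -48, 48, -48 (alternating ±48).
Track B: -12, -12, -12, -12 (the constant sequence -12).
The 18th slot belongs to track A; its 10th term is -48.

-48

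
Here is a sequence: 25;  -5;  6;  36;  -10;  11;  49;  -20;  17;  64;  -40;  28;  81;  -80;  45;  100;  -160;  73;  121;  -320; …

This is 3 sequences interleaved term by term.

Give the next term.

The terms cycle through 3 interleaved subsequences.
Track A is 25, 36, 49, 64, 81, 100, 121, which is consecutive squares n² from n = 5.
Track B is -5, -10, -20, -40, -80, -160, -320, which is a geometric progression (common ratio 2).
Track C is 6, 11, 17, 28, 45, 73, which is each term equals the sum of the previous two.
The 21st slot belongs to track C; its 7th term is 118.

118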